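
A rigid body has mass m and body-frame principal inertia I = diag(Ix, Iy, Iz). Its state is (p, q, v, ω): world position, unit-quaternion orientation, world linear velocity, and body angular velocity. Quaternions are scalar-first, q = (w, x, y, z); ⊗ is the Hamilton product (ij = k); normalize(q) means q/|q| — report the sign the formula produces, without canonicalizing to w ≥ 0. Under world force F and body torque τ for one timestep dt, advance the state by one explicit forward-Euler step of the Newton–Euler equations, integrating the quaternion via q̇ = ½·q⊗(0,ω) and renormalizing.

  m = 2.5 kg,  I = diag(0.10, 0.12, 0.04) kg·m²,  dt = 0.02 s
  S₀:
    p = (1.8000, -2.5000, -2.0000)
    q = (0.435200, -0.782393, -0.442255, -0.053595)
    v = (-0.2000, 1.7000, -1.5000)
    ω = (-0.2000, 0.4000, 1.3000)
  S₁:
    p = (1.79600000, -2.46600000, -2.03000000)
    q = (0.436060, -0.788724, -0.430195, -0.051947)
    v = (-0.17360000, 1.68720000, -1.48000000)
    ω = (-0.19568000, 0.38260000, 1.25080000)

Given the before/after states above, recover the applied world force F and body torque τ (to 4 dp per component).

v₁ − v₀ = (0.02640000, -0.01280000, 0.02000000)
m·(v₁−v₀)/dt = (3.3000, -1.6000, 2.5000)
rate change Δω = (0.00432000, -0.01740000, -0.04920000)
gyro term ω₀×Iω₀ = (-0.0416, -0.0156, -0.0016)
applied torque τ = (-0.0200, -0.1200, -0.1000)

F = (3.3000, -1.6000, 2.5000)
τ = (-0.0200, -0.1200, -0.1000)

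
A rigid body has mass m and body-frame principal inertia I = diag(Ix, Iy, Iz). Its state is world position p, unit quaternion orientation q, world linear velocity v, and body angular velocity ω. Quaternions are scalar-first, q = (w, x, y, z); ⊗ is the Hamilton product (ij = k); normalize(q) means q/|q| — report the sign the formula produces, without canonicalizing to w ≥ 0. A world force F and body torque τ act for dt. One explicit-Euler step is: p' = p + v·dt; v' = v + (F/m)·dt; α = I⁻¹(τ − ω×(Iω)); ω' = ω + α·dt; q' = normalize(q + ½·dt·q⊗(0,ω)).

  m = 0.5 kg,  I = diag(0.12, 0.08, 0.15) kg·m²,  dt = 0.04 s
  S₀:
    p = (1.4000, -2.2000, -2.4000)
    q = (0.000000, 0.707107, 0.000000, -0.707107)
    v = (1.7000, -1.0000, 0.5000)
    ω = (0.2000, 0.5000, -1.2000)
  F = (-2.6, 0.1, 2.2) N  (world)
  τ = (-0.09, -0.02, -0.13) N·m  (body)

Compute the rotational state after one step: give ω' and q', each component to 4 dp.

ω' = (0.1840, 0.4864, -1.2336)
q' = (-0.0198, 0.7139, 0.0141, -0.6998)

precession coupling ω×(Iω) = (-0.0420, 0.0072, -0.0040)
(τ − ω×Iω)/I = (-0.4000, -0.3400, -0.8400)
new body rate ω' = (0.1840, 0.4864, -1.2336)
Hamilton product q⊗(0,ω) = (-0.9899498, 0.3535535, 0.7071070, 0.3535535)
q + ½dt·q⊗(0,ω), renormalized = (-0.0198, 0.7139, 0.0141, -0.6998)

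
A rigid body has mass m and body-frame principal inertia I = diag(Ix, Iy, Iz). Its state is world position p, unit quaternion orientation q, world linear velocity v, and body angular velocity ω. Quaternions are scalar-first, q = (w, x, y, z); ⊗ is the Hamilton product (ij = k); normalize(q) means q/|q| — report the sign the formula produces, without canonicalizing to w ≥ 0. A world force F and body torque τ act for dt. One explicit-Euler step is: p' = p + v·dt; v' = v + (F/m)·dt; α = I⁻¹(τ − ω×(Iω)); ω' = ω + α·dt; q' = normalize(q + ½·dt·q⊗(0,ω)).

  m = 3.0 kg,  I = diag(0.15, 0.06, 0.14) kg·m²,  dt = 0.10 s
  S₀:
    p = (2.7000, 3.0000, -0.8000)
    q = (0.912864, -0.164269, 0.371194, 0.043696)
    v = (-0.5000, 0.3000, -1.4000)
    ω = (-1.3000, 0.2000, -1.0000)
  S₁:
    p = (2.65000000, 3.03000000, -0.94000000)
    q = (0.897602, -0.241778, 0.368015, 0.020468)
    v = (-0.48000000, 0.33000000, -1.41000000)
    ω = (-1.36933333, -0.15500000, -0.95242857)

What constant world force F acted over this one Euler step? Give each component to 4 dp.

velocity change Δv = (0.02000000, 0.03000000, -0.01000000)
m·(v₁−v₀)/dt = (0.6000, 0.9000, -0.3000)

F = (0.6000, 0.9000, -0.3000)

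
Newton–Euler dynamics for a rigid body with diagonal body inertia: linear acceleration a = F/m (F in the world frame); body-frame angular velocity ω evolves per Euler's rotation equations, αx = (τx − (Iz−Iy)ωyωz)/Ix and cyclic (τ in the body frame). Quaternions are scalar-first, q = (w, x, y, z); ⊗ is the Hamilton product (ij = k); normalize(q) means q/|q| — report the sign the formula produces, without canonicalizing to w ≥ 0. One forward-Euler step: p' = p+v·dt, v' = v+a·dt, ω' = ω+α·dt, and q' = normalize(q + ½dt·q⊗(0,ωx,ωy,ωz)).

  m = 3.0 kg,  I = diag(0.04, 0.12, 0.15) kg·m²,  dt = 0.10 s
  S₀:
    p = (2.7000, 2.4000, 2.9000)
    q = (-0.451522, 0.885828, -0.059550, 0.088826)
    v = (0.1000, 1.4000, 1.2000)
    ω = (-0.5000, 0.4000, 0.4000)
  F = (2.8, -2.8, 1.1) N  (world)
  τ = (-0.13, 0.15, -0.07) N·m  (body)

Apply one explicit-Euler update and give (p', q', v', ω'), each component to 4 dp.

p' = (2.7100, 2.5400, 3.0200)
q' = (-0.4297, 0.8935, -0.0885, 0.0960)
v' = (0.1933, 1.3067, 1.2367)
ω' = (-0.8370, 0.5067, 0.3640)

gyro term ω×Iω = (0.0048, 0.0220, -0.0160)
angular accel α = (-3.3700, 1.0667, -0.3600)
new body rate ω' = (-0.8370, 0.5067, 0.3640)
q⊗(0,ω) = (0.4312036, 0.1664106, -0.5793530, 0.1439474)
q + ½dt·q⊗(0,ω), renormalized = (-0.4297, 0.8935, -0.0885, 0.0960)
a = F/m = (0.9333, -0.9333, 0.3667)
new position p' = (2.7100, 2.5400, 3.0200)
v' = v + a·dt = (0.1933, 1.3067, 1.2367)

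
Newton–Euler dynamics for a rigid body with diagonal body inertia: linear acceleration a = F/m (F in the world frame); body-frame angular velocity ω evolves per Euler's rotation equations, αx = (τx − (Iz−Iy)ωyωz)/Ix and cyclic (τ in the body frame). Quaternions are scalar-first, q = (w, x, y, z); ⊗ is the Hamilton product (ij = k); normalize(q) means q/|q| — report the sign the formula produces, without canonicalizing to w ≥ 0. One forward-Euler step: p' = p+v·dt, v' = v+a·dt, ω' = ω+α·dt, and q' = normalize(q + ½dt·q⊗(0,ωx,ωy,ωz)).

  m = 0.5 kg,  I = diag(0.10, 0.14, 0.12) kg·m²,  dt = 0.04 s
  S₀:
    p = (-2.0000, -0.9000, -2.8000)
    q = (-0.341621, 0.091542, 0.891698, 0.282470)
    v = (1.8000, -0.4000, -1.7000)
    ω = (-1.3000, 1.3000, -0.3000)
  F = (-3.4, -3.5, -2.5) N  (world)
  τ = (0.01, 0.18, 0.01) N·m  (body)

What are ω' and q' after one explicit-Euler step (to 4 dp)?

ω×(Iω) gyroscopic = (0.0078, -0.0078, -0.0676)
angular accel α = (0.0220, 1.3414, 0.6467)
ω + α·dt = (-1.2991, 1.3537, -0.2741)
q⊗(0,ω) = (-0.9554618, -0.1906131, -0.7838557, 1.3806983)
updated quaternion q' = (-0.3605, 0.0877, 0.8754, 0.3099)

ω' = (-1.2991, 1.3537, -0.2741)
q' = (-0.3605, 0.0877, 0.8754, 0.3099)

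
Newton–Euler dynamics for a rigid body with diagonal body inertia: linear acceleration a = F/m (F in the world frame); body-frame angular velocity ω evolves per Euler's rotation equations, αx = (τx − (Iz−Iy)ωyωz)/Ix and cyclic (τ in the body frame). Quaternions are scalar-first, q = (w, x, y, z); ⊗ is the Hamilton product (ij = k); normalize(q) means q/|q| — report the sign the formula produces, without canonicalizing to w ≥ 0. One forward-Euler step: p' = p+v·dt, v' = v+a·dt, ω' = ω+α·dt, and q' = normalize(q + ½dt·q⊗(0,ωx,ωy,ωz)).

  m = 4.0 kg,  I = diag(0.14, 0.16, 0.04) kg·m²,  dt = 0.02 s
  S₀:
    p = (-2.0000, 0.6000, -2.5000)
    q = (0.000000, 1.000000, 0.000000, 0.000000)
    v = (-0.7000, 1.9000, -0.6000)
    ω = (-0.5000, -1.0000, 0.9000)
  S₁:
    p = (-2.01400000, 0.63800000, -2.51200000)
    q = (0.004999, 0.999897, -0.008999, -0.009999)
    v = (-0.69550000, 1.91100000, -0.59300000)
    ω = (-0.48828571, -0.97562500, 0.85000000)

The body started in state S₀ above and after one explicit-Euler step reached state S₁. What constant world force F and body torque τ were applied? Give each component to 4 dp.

v₁ − v₀ = (0.00450000, 0.01100000, 0.00700000)
F = m·Δv/dt = (0.9000, 2.2000, 1.4000)
ω₁ − ω₀ = (0.01171429, 0.02437500, -0.05000000)
I·α + gyro = (0.1900, 0.1500, -0.0900)

F = (0.9000, 2.2000, 1.4000)
τ = (0.1900, 0.1500, -0.0900)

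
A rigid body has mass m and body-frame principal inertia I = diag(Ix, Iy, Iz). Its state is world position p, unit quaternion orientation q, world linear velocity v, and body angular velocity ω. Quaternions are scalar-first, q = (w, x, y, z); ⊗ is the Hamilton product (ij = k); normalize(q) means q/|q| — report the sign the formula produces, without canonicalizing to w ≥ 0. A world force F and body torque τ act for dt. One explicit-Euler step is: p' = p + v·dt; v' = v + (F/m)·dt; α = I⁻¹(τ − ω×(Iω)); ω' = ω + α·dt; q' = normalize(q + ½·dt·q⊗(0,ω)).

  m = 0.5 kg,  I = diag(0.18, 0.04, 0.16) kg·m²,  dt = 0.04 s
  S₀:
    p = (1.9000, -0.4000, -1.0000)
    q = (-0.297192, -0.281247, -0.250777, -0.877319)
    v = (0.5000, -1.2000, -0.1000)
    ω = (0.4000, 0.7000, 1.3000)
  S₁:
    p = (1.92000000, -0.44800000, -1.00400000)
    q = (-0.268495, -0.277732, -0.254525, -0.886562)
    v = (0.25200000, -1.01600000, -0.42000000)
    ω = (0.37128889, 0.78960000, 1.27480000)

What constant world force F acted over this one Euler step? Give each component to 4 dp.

v₁ − v₀ = (-0.24800000, 0.18400000, -0.32000000)
applied force F = (-3.1000, 2.3000, -4.0000)

F = (-3.1000, 2.3000, -4.0000)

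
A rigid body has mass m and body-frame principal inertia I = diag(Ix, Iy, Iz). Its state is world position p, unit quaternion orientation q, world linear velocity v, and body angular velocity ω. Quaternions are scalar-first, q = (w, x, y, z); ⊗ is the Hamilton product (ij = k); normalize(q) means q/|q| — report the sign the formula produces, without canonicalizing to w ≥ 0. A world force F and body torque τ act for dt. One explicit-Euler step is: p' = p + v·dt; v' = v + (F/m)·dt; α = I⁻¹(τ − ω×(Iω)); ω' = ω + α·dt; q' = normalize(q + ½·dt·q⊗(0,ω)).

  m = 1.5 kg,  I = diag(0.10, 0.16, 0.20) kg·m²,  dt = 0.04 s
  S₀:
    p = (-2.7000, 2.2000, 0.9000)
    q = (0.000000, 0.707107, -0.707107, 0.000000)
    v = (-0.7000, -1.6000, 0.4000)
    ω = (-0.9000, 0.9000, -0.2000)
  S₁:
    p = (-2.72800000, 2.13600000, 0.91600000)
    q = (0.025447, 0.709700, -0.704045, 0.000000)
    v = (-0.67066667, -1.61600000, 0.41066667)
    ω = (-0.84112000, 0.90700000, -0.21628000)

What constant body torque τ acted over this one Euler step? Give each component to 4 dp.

rate change Δω = (0.05888000, 0.00700000, -0.01628000)
precession coupling = (-0.0072, -0.0180, -0.0486)
τ = I·(Δω/dt) + ω₀×(Iω₀) = (0.1400, 0.0100, -0.1300)

τ = (0.1400, 0.0100, -0.1300)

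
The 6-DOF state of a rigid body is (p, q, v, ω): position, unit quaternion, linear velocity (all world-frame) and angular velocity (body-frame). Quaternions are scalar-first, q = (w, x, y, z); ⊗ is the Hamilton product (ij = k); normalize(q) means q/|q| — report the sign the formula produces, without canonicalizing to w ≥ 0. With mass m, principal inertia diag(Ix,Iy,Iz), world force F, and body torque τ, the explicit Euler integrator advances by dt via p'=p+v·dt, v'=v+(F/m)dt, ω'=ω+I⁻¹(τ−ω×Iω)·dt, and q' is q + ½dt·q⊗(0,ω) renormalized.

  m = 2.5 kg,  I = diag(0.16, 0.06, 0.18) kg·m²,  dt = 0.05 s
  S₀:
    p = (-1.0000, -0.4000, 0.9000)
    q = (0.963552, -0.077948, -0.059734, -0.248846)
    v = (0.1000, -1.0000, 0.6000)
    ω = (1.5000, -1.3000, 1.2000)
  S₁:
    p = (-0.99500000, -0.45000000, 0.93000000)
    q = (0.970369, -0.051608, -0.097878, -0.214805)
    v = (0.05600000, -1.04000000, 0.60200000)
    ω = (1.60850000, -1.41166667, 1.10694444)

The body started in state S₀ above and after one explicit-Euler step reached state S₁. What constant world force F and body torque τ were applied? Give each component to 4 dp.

F = (-2.2000, -2.0000, 0.1000)
τ = (0.1600, -0.1700, -0.1400)

velocity change Δv = (-0.04400000, -0.04000000, 0.00200000)
F = m·Δv/dt = (-2.2000, -2.0000, 0.1000)
ω₁ − ω₀ = (0.10850000, -0.11166667, -0.09305556)
ω₀×(Iω₀) = (-0.1872, -0.0360, 0.1950)
τ = I·(Δω/dt) + ω₀×(Iω₀) = (0.1600, -0.1700, -0.1400)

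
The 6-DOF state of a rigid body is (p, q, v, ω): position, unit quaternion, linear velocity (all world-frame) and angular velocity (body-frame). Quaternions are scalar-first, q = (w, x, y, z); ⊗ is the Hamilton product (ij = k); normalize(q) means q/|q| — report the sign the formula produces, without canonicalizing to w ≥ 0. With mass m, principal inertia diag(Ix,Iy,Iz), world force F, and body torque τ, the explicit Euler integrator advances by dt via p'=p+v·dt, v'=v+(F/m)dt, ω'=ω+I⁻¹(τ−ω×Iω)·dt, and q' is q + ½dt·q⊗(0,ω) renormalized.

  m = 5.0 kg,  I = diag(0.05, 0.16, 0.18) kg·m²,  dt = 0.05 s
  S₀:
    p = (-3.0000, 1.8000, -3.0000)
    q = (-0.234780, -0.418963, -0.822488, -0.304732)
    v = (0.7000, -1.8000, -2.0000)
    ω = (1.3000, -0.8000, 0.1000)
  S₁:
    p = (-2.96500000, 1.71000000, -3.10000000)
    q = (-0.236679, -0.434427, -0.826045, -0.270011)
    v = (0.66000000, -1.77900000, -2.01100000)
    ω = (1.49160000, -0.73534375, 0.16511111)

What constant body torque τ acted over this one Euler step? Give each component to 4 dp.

ω₁ − ω₀ = (0.19160000, 0.06465625, 0.06511111)
τ = I·(Δω/dt) + ω₀×(Iω₀) = (0.1900, 0.1900, 0.1200)

τ = (0.1900, 0.1900, 0.1200)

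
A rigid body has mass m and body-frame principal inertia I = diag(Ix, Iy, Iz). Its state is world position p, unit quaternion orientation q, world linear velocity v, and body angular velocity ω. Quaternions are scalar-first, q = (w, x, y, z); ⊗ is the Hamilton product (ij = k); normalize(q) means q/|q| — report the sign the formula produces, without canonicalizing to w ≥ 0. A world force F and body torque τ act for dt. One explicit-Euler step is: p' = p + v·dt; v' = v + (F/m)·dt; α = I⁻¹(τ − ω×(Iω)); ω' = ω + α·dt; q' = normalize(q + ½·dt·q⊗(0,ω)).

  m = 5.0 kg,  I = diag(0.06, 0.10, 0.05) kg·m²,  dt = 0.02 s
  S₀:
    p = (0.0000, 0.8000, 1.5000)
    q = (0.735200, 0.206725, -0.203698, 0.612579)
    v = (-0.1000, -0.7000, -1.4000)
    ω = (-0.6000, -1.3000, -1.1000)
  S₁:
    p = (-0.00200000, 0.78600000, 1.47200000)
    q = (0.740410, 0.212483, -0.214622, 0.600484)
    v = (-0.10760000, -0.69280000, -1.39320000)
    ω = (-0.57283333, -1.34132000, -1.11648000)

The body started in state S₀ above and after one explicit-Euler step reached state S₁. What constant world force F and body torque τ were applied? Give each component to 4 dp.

F = (-1.9000, 1.8000, 1.7000)
τ = (0.0100, -0.2000, -0.0100)

Δω = ω₁−ω₀ = (0.02716667, -0.04132000, -0.01648000)
precession coupling = (-0.0715, 0.0066, 0.0312)
τ = I·(Δω/dt) + ω₀×(Iω₀) = (0.0100, -0.2000, -0.0100)
velocity change Δv = (-0.00760000, 0.00720000, 0.00680000)
m·(v₁−v₀)/dt = (-1.9000, 1.8000, 1.7000)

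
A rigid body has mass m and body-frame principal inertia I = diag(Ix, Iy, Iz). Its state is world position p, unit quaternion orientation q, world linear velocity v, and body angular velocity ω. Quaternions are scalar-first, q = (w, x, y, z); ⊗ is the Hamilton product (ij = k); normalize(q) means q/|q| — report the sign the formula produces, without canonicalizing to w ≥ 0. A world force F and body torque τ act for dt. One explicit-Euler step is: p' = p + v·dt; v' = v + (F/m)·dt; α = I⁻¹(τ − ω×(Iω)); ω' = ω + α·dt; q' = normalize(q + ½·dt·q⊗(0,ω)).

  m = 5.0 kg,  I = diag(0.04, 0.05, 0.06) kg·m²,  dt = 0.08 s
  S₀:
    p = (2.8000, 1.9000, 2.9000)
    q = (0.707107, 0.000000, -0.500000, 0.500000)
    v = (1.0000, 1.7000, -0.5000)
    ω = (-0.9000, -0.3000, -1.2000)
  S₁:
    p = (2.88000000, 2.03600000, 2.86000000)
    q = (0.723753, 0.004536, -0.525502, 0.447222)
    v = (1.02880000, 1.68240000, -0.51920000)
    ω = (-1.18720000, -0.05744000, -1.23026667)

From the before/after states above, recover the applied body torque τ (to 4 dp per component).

rate change Δω = (-0.28720000, 0.24256000, -0.03026667)
gyro term ω₀×Iω₀ = (0.0036, -0.0216, 0.0027)
τ = I·(Δω/dt) + ω₀×(Iω₀) = (-0.1400, 0.1300, -0.0200)

τ = (-0.1400, 0.1300, -0.0200)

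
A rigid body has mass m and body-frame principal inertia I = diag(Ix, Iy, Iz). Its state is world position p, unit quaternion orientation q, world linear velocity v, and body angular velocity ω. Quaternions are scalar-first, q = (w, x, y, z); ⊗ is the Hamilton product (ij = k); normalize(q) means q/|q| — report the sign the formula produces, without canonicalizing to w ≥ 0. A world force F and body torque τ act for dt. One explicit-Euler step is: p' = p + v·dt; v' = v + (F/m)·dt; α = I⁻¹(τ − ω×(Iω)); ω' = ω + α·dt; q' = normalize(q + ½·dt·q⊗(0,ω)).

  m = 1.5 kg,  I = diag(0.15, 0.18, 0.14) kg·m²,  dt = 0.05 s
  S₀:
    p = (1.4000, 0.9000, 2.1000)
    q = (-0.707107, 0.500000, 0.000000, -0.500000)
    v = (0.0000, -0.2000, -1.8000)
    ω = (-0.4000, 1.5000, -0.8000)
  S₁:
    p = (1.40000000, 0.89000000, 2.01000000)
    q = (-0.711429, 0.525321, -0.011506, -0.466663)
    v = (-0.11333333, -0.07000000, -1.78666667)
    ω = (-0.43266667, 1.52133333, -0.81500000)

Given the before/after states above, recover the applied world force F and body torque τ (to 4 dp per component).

Δω = ω₁−ω₀ = (-0.03266667, 0.02133333, -0.01500000)
precession coupling = (0.0480, 0.0032, -0.0180)
applied torque τ = (-0.0500, 0.0800, -0.0600)
velocity change Δv = (-0.11333333, 0.13000000, 0.01333333)
F = m·Δv/dt = (-3.4000, 3.9000, 0.4000)

F = (-3.4000, 3.9000, 0.4000)
τ = (-0.0500, 0.0800, -0.0600)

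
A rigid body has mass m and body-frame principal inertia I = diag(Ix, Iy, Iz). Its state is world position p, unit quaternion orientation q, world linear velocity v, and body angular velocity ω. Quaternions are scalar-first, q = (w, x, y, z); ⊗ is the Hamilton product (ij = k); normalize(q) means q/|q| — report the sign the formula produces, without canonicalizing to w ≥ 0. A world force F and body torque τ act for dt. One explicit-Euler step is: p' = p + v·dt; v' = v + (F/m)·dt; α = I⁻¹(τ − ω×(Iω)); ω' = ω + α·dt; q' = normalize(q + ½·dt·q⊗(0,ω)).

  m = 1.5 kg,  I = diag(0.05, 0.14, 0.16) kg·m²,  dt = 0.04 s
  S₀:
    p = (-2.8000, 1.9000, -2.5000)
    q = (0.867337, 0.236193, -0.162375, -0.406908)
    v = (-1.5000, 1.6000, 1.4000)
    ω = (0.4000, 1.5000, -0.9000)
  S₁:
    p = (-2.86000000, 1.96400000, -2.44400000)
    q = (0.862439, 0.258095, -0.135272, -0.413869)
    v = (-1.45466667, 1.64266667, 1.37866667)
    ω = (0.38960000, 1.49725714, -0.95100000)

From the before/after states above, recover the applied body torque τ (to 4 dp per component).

Δω = ω₁−ω₀ = (-0.01040000, -0.00274286, -0.05100000)
ω₀×(Iω₀) = (-0.0270, 0.0396, 0.0540)
I·α + gyro = (-0.0400, 0.0300, -0.1500)

τ = (-0.0400, 0.0300, -0.1500)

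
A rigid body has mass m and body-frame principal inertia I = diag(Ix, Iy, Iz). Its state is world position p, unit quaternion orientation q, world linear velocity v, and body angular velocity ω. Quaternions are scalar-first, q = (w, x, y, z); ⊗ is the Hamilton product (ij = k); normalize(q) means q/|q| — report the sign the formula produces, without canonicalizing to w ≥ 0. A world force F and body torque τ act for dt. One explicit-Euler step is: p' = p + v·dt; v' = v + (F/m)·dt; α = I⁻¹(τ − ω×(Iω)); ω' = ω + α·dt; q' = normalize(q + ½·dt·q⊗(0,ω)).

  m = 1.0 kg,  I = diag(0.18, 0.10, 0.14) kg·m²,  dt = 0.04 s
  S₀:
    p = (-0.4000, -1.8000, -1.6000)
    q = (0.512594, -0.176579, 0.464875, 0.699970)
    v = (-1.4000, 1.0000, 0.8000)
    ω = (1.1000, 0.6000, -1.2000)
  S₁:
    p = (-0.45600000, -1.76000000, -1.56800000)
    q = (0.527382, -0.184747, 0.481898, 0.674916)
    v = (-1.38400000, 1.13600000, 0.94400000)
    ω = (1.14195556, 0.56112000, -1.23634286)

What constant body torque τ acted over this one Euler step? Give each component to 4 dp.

Δω = ω₁−ω₀ = (0.04195556, -0.03888000, -0.03634286)
I·α + gyro = (0.1600, -0.1500, -0.1800)

τ = (0.1600, -0.1500, -0.1800)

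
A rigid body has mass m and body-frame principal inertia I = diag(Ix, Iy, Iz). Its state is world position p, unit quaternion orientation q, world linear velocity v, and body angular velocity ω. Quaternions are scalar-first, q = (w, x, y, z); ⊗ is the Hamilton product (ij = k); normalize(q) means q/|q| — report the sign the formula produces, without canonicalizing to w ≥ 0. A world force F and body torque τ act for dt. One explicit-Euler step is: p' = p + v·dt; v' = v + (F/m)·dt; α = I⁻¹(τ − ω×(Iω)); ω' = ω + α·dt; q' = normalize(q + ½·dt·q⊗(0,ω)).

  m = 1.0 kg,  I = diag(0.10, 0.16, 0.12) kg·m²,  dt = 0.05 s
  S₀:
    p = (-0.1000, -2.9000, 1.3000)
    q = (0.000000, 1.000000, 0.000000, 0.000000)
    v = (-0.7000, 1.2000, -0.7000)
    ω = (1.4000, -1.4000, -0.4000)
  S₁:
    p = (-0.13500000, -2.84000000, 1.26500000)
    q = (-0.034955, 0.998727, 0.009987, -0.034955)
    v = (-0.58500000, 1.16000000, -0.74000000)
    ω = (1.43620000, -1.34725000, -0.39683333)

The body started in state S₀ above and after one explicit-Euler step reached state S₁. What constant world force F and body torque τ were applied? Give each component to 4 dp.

F = (2.3000, -0.8000, -0.8000)
τ = (0.0500, 0.1800, -0.1100)

rate change Δω = (0.03620000, 0.05275000, 0.00316667)
precession coupling = (-0.0224, 0.0112, -0.1176)
applied torque τ = (0.0500, 0.1800, -0.1100)
velocity change Δv = (0.11500000, -0.04000000, -0.04000000)
applied force F = (2.3000, -0.8000, -0.8000)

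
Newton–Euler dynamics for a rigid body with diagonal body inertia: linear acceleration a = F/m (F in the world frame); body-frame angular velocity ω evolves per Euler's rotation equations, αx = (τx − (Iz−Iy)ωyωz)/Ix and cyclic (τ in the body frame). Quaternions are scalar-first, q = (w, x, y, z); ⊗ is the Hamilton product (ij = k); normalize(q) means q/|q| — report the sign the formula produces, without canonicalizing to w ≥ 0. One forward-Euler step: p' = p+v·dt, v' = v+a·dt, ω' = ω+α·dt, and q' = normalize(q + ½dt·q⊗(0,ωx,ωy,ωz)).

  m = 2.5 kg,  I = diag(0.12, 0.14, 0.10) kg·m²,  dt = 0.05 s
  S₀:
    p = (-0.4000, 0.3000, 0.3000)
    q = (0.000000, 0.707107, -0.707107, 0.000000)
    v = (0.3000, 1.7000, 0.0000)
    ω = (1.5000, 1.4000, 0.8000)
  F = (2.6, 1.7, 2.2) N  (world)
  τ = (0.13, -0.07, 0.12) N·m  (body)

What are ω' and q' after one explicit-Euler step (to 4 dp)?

ω' = (1.5728, 1.3664, 0.8390)
q' = (-0.0018, 0.6919, -0.7202, 0.0512)

ω×(Iω) gyroscopic = (-0.0448, 0.0240, 0.0420)
angular accel α = (1.4567, -0.6714, 0.7800)
new body rate ω' = (1.5728, 1.3664, 0.8390)
Hamilton product q⊗(0,ω) = (-0.0707107, -0.5656856, -0.5656856, 2.0506103)
q + ½dt·q⊗(0,ω), renormalized = (-0.0018, 0.6919, -0.7202, 0.0512)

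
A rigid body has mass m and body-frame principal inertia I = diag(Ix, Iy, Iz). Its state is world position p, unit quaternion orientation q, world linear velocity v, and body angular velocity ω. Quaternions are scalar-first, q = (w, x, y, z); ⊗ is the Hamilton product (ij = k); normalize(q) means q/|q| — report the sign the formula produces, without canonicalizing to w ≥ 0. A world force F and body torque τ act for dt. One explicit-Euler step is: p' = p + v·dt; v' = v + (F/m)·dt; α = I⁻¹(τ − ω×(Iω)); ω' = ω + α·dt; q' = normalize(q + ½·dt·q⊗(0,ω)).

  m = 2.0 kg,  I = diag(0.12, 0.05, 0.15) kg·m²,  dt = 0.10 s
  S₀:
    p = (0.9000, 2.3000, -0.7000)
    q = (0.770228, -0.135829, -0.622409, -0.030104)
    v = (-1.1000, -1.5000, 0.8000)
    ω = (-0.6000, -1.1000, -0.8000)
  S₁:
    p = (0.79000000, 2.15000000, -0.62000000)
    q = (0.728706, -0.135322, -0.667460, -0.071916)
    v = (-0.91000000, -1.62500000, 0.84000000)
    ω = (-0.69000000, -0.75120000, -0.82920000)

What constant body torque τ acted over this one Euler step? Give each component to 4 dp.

τ = (-0.0200, 0.1600, -0.0900)

rate change Δω = (-0.09000000, 0.34880000, -0.02920000)
ω₀×(Iω₀) = (0.0880, -0.0144, -0.0462)
I·α + gyro = (-0.0200, 0.1600, -0.0900)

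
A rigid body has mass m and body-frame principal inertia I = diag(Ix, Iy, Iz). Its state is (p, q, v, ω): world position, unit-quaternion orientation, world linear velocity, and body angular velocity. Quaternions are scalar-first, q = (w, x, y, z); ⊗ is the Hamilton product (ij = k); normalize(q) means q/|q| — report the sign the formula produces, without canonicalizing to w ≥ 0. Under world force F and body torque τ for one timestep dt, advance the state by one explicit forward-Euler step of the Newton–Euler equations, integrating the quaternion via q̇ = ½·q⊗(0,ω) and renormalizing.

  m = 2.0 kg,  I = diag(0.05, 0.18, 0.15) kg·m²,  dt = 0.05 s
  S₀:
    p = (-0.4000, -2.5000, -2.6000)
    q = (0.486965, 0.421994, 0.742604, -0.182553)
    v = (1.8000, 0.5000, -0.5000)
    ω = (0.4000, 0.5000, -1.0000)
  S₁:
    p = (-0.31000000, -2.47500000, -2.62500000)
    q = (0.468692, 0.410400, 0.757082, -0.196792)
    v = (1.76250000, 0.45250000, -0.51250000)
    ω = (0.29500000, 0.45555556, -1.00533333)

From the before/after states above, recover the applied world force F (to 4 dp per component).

F = (-1.5000, -1.9000, -0.5000)

v₁ − v₀ = (-0.03750000, -0.04750000, -0.01250000)
F = m·Δv/dt = (-1.5000, -1.9000, -0.5000)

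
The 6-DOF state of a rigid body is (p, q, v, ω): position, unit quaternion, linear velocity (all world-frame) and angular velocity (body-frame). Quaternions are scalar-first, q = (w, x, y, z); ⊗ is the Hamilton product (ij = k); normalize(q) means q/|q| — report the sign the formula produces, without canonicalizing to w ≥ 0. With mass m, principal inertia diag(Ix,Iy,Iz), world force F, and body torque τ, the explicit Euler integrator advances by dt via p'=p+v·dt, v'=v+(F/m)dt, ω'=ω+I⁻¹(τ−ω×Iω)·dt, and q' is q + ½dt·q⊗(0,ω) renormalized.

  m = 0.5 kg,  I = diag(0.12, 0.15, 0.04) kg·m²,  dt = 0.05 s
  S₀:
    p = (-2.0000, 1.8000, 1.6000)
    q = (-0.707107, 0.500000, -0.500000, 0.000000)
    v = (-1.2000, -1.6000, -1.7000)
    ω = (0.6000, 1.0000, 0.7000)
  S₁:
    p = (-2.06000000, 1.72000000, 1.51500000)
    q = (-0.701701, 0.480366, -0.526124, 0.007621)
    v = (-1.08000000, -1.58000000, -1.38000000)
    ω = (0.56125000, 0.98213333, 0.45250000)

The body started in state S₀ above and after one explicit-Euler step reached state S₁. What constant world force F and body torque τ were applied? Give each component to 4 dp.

F = (1.2000, 0.2000, 3.2000)
τ = (-0.1700, -0.0200, -0.1800)

v₁ − v₀ = (0.12000000, 0.02000000, 0.32000000)
applied force F = (1.2000, 0.2000, 3.2000)
ω₁ − ω₀ = (-0.03875000, -0.01786667, -0.24750000)
τ = I·(Δω/dt) + ω₀×(Iω₀) = (-0.1700, -0.0200, -0.1800)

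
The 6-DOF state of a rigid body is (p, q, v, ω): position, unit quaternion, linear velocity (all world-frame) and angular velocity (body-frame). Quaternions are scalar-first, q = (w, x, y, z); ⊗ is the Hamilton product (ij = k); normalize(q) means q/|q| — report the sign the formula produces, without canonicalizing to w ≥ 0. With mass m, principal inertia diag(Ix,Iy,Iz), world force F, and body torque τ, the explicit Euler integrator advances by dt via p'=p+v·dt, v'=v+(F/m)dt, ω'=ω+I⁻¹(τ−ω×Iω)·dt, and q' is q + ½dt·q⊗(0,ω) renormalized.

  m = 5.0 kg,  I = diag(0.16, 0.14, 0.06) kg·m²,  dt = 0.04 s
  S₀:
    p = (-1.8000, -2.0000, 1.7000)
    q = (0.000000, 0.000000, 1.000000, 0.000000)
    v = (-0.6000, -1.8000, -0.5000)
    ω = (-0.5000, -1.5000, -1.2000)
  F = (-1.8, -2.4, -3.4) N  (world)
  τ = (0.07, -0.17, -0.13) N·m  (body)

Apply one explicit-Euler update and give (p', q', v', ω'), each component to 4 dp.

p' = (-1.8240, -2.0720, 1.6800)
q' = (0.0300, -0.0240, 0.9992, 0.0100)
v' = (-0.6144, -1.8192, -0.5272)
ω' = (-0.4465, -1.5657, -1.2767)

p' = p + v·dt = (-1.8240, -2.0720, 1.6800)
v' = v + a·dt = (-0.6144, -1.8192, -0.5272)
α = I⁻¹(τ − ω×Iω) = (1.3375, -1.6429, -1.9167)
ω' = ω + α·dt = (-0.4465, -1.5657, -1.2767)
q⊗(0,ω) = (1.5000000, -1.2000000, 0.0000000, 0.5000000)
q' = normalize(q + ½dt·q⊗(0,ω)) = (0.0300, -0.0240, 0.9992, 0.0100)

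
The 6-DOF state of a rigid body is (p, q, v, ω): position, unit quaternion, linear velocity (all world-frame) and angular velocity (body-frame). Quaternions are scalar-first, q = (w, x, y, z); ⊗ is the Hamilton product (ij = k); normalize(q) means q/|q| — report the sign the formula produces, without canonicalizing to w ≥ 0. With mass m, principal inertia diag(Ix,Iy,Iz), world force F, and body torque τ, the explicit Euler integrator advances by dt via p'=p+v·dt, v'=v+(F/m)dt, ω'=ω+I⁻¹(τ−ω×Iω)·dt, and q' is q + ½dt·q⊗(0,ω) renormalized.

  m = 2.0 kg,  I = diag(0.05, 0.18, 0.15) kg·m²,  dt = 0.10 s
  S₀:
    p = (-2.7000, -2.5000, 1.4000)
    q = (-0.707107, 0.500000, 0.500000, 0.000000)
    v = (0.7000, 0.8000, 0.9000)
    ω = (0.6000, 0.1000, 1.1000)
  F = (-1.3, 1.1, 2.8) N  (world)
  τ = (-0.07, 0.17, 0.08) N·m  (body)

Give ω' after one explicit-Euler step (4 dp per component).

ω' = (0.4666, 0.2311, 1.1481)

(τ − ω×Iω)/I = (-1.3340, 1.3111, 0.4813)
ω + α·dt = (0.4666, 0.2311, 1.1481)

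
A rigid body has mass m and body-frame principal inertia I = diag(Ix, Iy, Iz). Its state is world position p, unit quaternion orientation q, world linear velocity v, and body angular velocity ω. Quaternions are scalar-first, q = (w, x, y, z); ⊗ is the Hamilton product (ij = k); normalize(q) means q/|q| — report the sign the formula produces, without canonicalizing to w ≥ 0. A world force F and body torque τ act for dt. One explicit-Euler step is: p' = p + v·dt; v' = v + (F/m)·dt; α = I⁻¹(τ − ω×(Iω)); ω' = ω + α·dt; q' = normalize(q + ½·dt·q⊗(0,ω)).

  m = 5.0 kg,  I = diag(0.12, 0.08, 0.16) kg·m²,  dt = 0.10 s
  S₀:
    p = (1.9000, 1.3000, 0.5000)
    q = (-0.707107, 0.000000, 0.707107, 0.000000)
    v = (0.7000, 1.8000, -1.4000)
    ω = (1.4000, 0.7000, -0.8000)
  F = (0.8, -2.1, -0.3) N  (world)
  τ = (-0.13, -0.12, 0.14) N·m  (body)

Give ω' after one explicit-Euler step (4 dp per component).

ω' = (1.3290, 0.4940, -0.6880)

α = I⁻¹(τ − ω×Iω) = (-0.7100, -2.0600, 1.1200)
new body rate ω' = (1.3290, 0.4940, -0.6880)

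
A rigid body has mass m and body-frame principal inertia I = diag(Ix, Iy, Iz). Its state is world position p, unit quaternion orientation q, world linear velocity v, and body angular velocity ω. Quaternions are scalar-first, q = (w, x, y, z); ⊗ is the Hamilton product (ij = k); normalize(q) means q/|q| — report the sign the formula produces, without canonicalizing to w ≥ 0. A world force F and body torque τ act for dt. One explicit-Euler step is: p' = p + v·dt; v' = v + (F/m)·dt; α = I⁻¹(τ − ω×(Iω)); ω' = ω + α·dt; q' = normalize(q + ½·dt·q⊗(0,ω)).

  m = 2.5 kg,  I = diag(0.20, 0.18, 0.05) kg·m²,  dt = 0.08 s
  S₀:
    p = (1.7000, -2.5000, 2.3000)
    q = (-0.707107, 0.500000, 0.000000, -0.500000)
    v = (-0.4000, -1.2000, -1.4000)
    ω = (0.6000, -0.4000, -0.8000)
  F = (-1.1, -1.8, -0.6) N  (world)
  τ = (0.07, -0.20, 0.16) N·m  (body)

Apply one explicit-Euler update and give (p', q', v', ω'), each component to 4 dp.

new position p' = (1.6680, -2.5960, 2.1880)
new velocity v' = (-0.4352, -1.2576, -1.4192)
ω×(Iω) gyroscopic = (-0.0416, -0.0720, 0.0048)
(τ − ω×Iω)/I = (0.5580, -0.7111, 3.1040)
new body rate ω' = (0.6446, -0.4569, -0.5517)
2q̇ = q⊗(0,ω) = (-0.7000000, -0.6242642, 0.3828428, 0.3656856)
q + ½dt·q⊗(0,ω), renormalized = (-0.7344, 0.4746, 0.0153, -0.4849)

p' = (1.6680, -2.5960, 2.1880)
q' = (-0.7344, 0.4746, 0.0153, -0.4849)
v' = (-0.4352, -1.2576, -1.4192)
ω' = (0.6446, -0.4569, -0.5517)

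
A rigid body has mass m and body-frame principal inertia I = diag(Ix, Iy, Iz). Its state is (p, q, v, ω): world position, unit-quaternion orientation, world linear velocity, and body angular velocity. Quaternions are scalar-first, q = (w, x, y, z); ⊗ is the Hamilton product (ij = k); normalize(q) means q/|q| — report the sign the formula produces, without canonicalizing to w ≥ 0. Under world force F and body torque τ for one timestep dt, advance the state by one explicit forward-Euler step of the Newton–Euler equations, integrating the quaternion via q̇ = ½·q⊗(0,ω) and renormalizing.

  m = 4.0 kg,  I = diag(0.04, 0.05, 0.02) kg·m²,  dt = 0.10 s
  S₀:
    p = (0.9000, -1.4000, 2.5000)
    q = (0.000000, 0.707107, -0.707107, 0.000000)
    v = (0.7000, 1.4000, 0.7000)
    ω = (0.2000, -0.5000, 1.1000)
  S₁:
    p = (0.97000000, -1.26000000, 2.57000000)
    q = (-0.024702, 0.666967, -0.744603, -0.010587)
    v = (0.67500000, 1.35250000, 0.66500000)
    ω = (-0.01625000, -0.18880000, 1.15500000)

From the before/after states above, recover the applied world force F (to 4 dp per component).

F = (-1.0000, -1.9000, -1.4000)

Δv = v₁−v₀ = (-0.02500000, -0.04750000, -0.03500000)
F = m·Δv/dt = (-1.0000, -1.9000, -1.4000)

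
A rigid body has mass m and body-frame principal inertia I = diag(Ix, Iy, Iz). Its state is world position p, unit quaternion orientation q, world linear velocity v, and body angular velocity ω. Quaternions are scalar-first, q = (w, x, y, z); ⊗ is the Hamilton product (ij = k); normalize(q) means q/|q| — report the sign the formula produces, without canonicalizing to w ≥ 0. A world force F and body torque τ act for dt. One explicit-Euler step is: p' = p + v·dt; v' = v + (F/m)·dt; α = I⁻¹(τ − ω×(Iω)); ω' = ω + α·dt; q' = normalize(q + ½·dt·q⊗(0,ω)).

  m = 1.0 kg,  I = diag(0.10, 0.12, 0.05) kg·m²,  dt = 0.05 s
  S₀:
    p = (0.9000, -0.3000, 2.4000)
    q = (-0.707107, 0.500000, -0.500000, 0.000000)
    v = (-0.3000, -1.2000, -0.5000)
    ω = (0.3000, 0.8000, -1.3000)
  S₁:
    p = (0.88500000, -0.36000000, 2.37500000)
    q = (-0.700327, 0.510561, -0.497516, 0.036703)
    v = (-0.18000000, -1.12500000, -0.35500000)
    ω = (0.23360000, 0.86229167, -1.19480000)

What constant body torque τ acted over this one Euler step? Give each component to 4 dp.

τ = (-0.0600, 0.1300, 0.1100)

rate change Δω = (-0.06640000, 0.06229167, 0.10520000)
τ = I·(Δω/dt) + ω₀×(Iω₀) = (-0.0600, 0.1300, 0.1100)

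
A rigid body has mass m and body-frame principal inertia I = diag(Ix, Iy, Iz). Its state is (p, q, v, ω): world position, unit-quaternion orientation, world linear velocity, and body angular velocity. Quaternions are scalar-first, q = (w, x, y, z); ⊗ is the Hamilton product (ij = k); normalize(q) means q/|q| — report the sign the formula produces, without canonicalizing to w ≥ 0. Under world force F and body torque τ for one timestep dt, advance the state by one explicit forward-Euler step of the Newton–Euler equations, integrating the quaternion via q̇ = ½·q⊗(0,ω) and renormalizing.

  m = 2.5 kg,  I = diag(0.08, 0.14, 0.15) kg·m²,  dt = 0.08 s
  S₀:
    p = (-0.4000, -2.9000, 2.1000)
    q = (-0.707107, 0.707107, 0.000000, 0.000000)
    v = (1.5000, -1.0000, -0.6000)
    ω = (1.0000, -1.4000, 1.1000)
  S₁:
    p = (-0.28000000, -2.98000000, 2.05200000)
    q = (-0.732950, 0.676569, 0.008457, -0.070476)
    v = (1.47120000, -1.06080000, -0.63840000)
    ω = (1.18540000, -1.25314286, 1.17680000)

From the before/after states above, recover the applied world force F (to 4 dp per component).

v₁ − v₀ = (-0.02880000, -0.06080000, -0.03840000)
m·(v₁−v₀)/dt = (-0.9000, -1.9000, -1.2000)

F = (-0.9000, -1.9000, -1.2000)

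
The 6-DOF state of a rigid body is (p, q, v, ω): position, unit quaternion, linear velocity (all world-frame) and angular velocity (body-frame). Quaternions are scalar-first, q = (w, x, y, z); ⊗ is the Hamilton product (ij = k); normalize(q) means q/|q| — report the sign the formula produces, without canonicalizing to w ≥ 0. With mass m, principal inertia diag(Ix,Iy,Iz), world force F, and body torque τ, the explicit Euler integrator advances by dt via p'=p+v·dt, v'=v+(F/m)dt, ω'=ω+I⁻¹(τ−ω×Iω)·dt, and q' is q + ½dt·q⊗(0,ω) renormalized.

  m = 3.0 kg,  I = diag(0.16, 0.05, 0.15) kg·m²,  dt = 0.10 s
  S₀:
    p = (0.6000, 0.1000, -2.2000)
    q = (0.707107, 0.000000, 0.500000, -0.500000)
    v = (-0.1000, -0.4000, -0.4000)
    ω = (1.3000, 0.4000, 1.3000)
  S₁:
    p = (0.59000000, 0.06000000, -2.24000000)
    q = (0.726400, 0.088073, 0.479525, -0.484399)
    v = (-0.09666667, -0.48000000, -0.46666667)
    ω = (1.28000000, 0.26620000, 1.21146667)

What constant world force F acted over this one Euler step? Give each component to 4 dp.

F = (0.1000, -2.4000, -2.0000)

velocity change Δv = (0.00333333, -0.08000000, -0.06666667)
m·(v₁−v₀)/dt = (0.1000, -2.4000, -2.0000)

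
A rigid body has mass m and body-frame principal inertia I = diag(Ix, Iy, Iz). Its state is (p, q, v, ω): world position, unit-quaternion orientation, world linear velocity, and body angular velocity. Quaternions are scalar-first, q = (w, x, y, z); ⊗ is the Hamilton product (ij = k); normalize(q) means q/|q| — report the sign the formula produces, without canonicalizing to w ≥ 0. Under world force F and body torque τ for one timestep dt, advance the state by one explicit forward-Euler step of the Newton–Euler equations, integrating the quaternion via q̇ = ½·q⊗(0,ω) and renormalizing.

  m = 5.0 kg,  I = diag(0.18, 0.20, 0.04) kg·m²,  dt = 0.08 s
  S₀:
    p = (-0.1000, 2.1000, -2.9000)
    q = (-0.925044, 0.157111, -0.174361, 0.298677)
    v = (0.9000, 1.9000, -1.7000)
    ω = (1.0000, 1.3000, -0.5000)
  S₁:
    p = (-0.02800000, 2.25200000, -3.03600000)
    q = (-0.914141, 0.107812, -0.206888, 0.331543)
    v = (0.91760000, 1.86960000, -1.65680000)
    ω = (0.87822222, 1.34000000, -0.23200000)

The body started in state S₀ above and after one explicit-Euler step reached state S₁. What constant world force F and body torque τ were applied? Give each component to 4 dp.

velocity change Δv = (0.01760000, -0.03040000, 0.04320000)
F = m·Δv/dt = (1.1000, -1.9000, 2.7000)
rate change Δω = (-0.12177778, 0.04000000, 0.26800000)
precession coupling = (0.1040, -0.0700, 0.0260)
applied torque τ = (-0.1700, 0.0300, 0.1600)

F = (1.1000, -1.9000, 2.7000)
τ = (-0.1700, 0.0300, 0.1600)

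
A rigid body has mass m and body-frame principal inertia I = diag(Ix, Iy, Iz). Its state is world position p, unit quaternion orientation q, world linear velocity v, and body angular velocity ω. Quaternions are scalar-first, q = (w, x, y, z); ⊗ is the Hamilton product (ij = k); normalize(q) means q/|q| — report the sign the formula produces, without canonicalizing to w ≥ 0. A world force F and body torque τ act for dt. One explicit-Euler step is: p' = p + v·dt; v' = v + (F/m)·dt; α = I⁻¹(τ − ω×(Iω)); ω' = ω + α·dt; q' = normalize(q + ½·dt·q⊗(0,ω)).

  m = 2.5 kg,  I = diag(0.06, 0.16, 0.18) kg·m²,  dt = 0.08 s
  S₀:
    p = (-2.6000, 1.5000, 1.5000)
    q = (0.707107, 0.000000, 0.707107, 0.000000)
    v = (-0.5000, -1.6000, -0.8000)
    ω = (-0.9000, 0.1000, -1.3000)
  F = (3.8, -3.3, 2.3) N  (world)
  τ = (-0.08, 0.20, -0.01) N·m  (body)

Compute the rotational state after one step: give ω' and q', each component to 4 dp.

ω' = (-1.0032, 0.2702, -1.3004)
q' = (0.7029, -0.0621, 0.7085, -0.0113)

gyro term ω×Iω = (-0.0026, -0.1404, -0.0090)
angular accel α = (-1.2900, 2.1275, -0.0056)
ω + α·dt = (-1.0032, 0.2702, -1.3004)
Hamilton product q⊗(0,ω) = (-0.0707107, -1.5556354, 0.0707107, -0.2828428)
updated quaternion q' = (0.7029, -0.0621, 0.7085, -0.0113)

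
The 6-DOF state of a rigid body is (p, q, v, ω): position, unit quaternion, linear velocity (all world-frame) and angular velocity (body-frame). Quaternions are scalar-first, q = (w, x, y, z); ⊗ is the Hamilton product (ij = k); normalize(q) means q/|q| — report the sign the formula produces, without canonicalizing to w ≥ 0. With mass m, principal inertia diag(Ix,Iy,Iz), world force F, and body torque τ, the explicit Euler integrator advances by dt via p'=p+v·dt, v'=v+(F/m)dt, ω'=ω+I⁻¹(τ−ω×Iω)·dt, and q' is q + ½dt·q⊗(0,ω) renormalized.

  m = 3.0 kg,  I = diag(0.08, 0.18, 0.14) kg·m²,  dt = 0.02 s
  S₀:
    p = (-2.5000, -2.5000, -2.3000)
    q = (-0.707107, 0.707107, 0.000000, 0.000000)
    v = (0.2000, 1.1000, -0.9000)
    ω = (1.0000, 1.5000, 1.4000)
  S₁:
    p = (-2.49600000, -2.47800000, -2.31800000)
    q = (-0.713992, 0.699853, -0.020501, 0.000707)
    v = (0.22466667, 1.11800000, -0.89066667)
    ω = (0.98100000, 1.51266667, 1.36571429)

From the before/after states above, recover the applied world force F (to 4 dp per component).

F = (3.7000, 2.7000, 1.4000)

v₁ − v₀ = (0.02466667, 0.01800000, 0.00933333)
m·(v₁−v₀)/dt = (3.7000, 2.7000, 1.4000)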